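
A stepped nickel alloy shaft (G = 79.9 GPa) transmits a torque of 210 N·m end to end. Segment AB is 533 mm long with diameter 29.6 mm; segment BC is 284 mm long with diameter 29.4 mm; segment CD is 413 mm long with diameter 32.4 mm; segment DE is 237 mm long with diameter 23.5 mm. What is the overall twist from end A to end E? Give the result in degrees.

3.41°

J_AB = π(0.0296)⁴/32 = 7.54×10^-8 m⁴; J_BC = π(0.0294)⁴/32 = 7.33×10^-8 m⁴; J_CD = π(0.0324)⁴/32 = 1.08×10^-7 m⁴; J_DE = π(0.0235)⁴/32 = 2.99×10^-8 m⁴.
θ = (T/G)·Σ L_i/J_i = (210.0/79.9×10⁹)·(0.533/7.54×10^-8 + 0.284/7.33×10^-8 + 0.413/1.08×10^-7 + 0.237/2.99×10^-8) = 0.05960 rad.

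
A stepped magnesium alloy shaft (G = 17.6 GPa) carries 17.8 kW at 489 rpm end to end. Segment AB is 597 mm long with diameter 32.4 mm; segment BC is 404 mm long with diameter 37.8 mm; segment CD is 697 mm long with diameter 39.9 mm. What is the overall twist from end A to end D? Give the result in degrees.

11.7°

ω = 2π·489/60 = 51.21 rad/s, so T = P/ω = 17.8×10³ / 51.21 = 347.6 N·m.
J_AB = π(0.0324)⁴/32 = 1.08×10^-7 m⁴; J_BC = π(0.0378)⁴/32 = 2.00×10^-7 m⁴; J_CD = π(0.0399)⁴/32 = 2.49×10^-7 m⁴.
θ = (T/G)·Σ L_i/J_i = (347.6/17.6×10⁹)·(0.597/1.08×10^-7 + 0.404/2.00×10^-7 + 0.697/2.49×10^-7) = 0.2041 rad.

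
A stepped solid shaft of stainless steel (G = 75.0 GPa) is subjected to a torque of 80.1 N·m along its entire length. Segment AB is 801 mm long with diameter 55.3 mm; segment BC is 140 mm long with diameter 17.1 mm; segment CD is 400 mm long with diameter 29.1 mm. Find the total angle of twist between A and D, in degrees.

J_AB = π(0.0553)⁴/32 = 9.18×10^-7 m⁴; J_BC = π(0.0171)⁴/32 = 8.39×10^-9 m⁴; J_CD = π(0.0291)⁴/32 = 7.04×10^-8 m⁴.
θ = (T/G)·Σ L_i/J_i = (80.10/75.0×10⁹)·(0.801/9.18×10^-7 + 0.140/8.39×10^-9 + 0.400/7.04×10^-8) = 0.02481 rad.

1.42°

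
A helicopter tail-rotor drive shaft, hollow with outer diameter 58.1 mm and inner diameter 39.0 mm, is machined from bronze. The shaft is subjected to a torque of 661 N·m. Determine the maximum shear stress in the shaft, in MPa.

21.5 MPa

J = π(d_o⁴ − d_i⁴)/32 = π(0.0581⁴ − 0.0390⁴)/32 = 8.916×10^-7 m⁴.
τ_max = T·r/J = 661.0 × 0.0290 / 8.916×10^-7 = 2.154×10^7 Pa.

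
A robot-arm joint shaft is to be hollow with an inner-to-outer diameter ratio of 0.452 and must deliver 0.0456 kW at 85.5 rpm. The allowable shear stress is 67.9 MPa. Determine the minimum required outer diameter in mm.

ω = 2π·85.5/60 = 8.954 rad/s, so T = P/ω = 0.0456×10³ / 8.954 = 5.093 N·m.
For a hollow shaft with d_i/d_o = 0.452: τ_max = 16T/(π d_o³ (1−k⁴)), so d_o = [16T/(π τ_allow (1−k⁴))]^(1/3) = [16·5.093/(π·6.79×10^7·0.9583)]^(1/3) = 0.007360 m.

7.36 mm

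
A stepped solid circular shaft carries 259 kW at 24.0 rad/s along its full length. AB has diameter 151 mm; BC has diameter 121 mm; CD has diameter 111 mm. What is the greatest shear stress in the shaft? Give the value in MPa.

ω = 24.0 rad/s, so T = P/ω = 259×10³ / 24.00 = 10790 N·m.
Under the same torque, τ_max = 16T/(πd³) is largest where d is smallest — segment CD (d = 111 mm).
τ_max = 16·10790/(π·(0.111)³) = 4.019×10^7 Pa.

40.2 MPa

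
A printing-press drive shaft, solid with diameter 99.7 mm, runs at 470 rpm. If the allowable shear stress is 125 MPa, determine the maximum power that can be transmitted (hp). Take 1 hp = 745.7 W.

J = πd⁴/32 = π(0.0997)⁴/32 = 9.700×10^-6 m⁴.
T_max = τ_allow·J/r = 1.25×10^8 × 9.700×10^-6 / 0.0498 = 24320 N·m.
ω = 2π·470/60 = 49.22 rad/s, so P_max = T_max·ω = 1.197×10^6 W.

1610 hp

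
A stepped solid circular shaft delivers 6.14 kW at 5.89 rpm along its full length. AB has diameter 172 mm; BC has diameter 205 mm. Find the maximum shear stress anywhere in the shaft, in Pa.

ω = 2π·5.89/60 = 0.6168 rad/s, so T = P/ω = 6.14×10³ / 0.6168 = 9955 N·m.
Under the same torque, τ_max = 16T/(πd³) is largest where d is smallest — segment AB (d = 172 mm).
τ_max = 16·9955/(π·(0.172)³) = 9.963×10^6 Pa.

9.96e6 Pa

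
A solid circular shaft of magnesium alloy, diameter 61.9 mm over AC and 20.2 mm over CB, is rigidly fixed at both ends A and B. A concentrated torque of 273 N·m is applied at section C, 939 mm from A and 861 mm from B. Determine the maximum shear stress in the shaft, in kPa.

5790 kPa

Compatibility: T_A·a/J_AC = T_B·b/J_CB with T_A + T_B = T₀.
J_AC = 1.44×10^-6 m⁴, J_CB = 1.63×10^-8 m⁴, so T_A = T₀·(J_AC/a)/((J_AC/a)+(J_CB/b)) = 269.7 N·m, T_B = 3.335 N·m.
τ in each portion: τ_AC = 5.79×10^6 Pa, τ_CB = 2.06×10^6 Pa; maximum is in AC.
τ_max = T_AC·r/J = 269.7·0.0309/1.44×10^-6 = 5.791×10^6 Pa.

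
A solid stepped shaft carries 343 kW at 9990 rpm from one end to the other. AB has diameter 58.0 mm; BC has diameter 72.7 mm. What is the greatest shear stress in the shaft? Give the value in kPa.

8560 kPa

ω = 2π·9990/60 = 1046 rad/s, so T = P/ω = 343×10³ / 1046 = 327.9 N·m.
Under the same torque, τ_max = 16T/(πd³) is largest where d is smallest — segment AB (d = 58.0 mm).
τ_max = 16·327.9/(π·(0.0580)³) = 8.558×10^6 Pa.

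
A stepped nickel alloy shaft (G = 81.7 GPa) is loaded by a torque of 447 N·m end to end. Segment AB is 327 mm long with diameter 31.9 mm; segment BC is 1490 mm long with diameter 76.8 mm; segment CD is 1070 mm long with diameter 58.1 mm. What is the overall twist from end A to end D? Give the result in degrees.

1.44°

J_AB = π(0.0319)⁴/32 = 1.02×10^-7 m⁴; J_BC = π(0.0768)⁴/32 = 3.42×10^-6 m⁴; J_CD = π(0.0581)⁴/32 = 1.12×10^-6 m⁴.
θ = (T/G)·Σ L_i/J_i = (447.0/81.7×10⁹)·(0.327/1.02×10^-7 + 1.49/3.42×10^-6 + 1.07/1.12×10^-6) = 0.02522 rad.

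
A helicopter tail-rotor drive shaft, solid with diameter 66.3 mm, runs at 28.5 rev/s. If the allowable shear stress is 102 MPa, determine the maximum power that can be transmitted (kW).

1050 kW

J = πd⁴/32 = π(0.0663)⁴/32 = 1.897×10^-6 m⁴.
T_max = τ_allow·J/r = 1.02×10^8 × 1.897×10^-6 / 0.0331 = 5837 N·m.
ω = 2π·28.5 = 179.1 rad/s, so P_max = T_max·ω = 1.045×10^6 W.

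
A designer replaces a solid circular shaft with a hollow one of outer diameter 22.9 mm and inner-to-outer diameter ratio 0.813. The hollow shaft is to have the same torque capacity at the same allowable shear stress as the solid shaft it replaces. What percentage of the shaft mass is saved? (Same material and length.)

Equal τ_max and T ⇒ the solid shaft needs d_s³ = d_o³(1−k⁴), so d_s = 22.9·(1−0.813⁴)^(1/3) = 18.91 mm.
Area ratio A_h/A_s = d_o²(1−k²)/d_s² = (1−k²)/(1−k⁴)^(2/3) = 0.4972.
Mass saving = 1 − 0.4972 = 50.3 %.

50.3 %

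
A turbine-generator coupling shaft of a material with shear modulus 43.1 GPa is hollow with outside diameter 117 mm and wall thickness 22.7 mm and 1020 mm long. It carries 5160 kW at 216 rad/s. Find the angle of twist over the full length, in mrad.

35.7 mrad

ω = 216 rad/s, so T = P/ω = 5160×10³ / 216.0 = 23890 N·m.
J = π(d_o⁴ − d_i⁴)/32 = π(0.117⁴ − 0.0716⁴)/32 = 1.582×10^-5 m⁴.
θ = T·L/(G·J) = 23890 × 1.02 / (43.1×10⁹ × 1.582×10^-5) = 0.03574 rad.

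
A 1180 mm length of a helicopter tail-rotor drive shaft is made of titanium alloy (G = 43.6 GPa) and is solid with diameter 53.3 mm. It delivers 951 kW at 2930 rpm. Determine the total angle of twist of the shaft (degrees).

6.07°

ω = 2π·2930/60 = 306.8 rad/s, so T = P/ω = 951×10³ / 306.8 = 3099 N·m.
J = πd⁴/32 = π(0.0533)⁴/32 = 7.923×10^-7 m⁴.
θ = T·L/(G·J) = 3099 × 1.18 / (43.6×10⁹ × 7.923×10^-7) = 0.1059 rad.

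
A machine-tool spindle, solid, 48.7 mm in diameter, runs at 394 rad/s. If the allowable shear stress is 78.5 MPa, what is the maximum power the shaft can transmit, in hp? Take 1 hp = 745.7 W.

J = πd⁴/32 = π(0.0487)⁴/32 = 5.522×10^-7 m⁴.
T_max = τ_allow·J/r = 7.85×10^7 × 5.522×10^-7 / 0.0244 = 1780 N·m.
ω = 394 rad/s, so P_max = T_max·ω = 7.014×10^5 W.

941 hp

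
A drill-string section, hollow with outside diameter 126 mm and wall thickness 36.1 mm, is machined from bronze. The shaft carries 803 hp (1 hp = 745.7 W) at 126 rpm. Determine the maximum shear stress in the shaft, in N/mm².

120 N/mm²

ω = 2π·126/60 = 13.19 rad/s, so T = P/ω = 803×745.7 / 13.19 = 45380 N·m.
J = π(d_o⁴ − d_i⁴)/32 = π(0.126⁴ − 0.0538⁴)/32 = 2.392×10^-5 m⁴.
τ_max = T·r/J = 45380 × 0.0630 / 2.392×10^-5 = 1.195×10^8 Pa.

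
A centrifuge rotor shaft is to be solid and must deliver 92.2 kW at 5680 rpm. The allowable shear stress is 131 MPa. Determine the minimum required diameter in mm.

18.2 mm

ω = 2π·5680/60 = 594.8 rad/s, so T = P/ω = 92.2×10³ / 594.8 = 155.0 N·m.
For a solid shaft τ_max = 16T/(πd³), so d = (16T/(π τ_allow))^(1/3) = (16·155.0/(π·1.31×10^8))^(1/3) = 0.01820 m.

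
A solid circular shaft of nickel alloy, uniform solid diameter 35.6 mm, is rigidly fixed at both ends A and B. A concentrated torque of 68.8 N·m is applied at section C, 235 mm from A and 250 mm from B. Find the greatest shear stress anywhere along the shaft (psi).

With uniform GJ and both ends fixed, compatibility θ_AC = θ_CB gives T_A·a = T_B·b, together with T_A + T_B = T₀.
T_A = T₀·b/(a+b) = 68.80·250/485.0 = 35.46 N·m; T_B = 33.34 N·m.
τ in each portion: τ_AC = 4.00×10^6 Pa, τ_CB = 3.76×10^6 Pa; maximum is in AC.
τ_max = T_AC·r/J = 35.46·0.0178/1.58×10^-7 = 4.003×10^6 Pa.

581 psi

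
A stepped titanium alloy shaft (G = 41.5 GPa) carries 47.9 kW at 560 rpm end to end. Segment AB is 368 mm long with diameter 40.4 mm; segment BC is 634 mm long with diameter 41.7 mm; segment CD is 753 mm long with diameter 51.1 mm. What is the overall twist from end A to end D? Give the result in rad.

ω = 2π·560/60 = 58.64 rad/s, so T = P/ω = 47.9×10³ / 58.64 = 816.8 N·m.
J_AB = π(0.0404)⁴/32 = 2.62×10^-7 m⁴; J_BC = π(0.0417)⁴/32 = 2.97×10^-7 m⁴; J_CD = π(0.0511)⁴/32 = 6.69×10^-7 m⁴.
θ = (T/G)·Σ L_i/J_i = (816.8/41.5×10⁹)·(0.368/2.62×10^-7 + 0.634/2.97×10^-7 + 0.753/6.69×10^-7) = 0.09187 rad.

0.0919 rad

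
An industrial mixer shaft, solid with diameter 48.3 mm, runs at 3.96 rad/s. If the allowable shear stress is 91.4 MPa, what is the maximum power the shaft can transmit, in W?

J = πd⁴/32 = π(0.0483)⁴/32 = 5.343×10^-7 m⁴.
T_max = τ_allow·J/r = 9.14×10^7 × 5.343×10^-7 / 0.0241 = 2022 N·m.
ω = 3.96 rad/s, so P_max = T_max·ω = 8008 W.

8010 W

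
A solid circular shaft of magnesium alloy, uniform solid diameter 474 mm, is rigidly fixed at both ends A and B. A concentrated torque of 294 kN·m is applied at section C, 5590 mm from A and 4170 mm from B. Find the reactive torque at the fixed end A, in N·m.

With uniform GJ and both ends fixed, compatibility θ_AC = θ_CB gives T_A·a = T_B·b, together with T_A + T_B = T₀.
T_A = T₀·b/(a+b) = 294000·4170/9760 = 125600 N·m; T_B = 168400 N·m.

126000 N·m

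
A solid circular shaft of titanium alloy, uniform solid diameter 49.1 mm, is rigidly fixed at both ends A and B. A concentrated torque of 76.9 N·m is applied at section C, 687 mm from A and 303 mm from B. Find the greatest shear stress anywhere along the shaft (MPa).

With uniform GJ and both ends fixed, compatibility θ_AC = θ_CB gives T_A·a = T_B·b, together with T_A + T_B = T₀.
T_A = T₀·b/(a+b) = 76.90·303/990.0 = 23.54 N·m; T_B = 53.36 N·m.
τ in each portion: τ_AC = 1.01×10^6 Pa, τ_CB = 2.30×10^6 Pa; maximum is in CB.
τ_max = T_CB·r/J = 53.36·0.0246/5.71×10^-7 = 2.296×10^6 Pa.

2.30 MPa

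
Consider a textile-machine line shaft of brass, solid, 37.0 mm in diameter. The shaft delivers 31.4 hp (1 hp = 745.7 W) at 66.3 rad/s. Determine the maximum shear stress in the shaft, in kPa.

ω = 66.3 rad/s, so T = P/ω = 31.4×745.7 / 66.30 = 353.2 N·m.
J = πd⁴/32 = π(0.0370)⁴/32 = 1.840×10^-7 m⁴.
τ_max = T·r/J = 353.2 × 0.0185 / 1.840×10^-7 = 3.551×10^7 Pa.

35500 kPa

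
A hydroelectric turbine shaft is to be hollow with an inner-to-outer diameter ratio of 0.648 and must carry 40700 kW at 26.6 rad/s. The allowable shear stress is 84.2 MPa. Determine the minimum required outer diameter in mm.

483 mm

ω = 26.6 rad/s, so T = P/ω = 40700×10³ / 26.60 = 1.530e6 N·m.
For a hollow shaft with d_i/d_o = 0.648: τ_max = 16T/(π d_o³ (1−k⁴)), so d_o = [16T/(π τ_allow (1−k⁴))]^(1/3) = [16·1.530e6/(π·8.42×10^7·0.8237)]^(1/3) = 0.4825 m.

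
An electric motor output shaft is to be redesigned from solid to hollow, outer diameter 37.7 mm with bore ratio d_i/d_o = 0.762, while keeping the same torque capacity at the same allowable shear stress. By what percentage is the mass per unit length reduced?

44.8 %

Equal τ_max and T ⇒ the solid shaft needs d_s³ = d_o³(1−k⁴), so d_s = 37.7·(1−0.762⁴)^(1/3) = 32.87 mm.
Area ratio A_h/A_s = d_o²(1−k²)/d_s² = (1−k²)/(1−k⁴)^(2/3) = 0.5516.
Mass saving = 1 − 0.5516 = 44.8 %.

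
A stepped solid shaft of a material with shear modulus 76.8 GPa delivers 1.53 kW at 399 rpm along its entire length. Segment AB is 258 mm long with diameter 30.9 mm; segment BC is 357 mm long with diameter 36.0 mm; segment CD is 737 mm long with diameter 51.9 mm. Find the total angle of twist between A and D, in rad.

ω = 2π·399/60 = 41.78 rad/s, so T = P/ω = 1.53×10³ / 41.78 = 36.62 N·m.
J_AB = π(0.0309)⁴/32 = 8.95×10^-8 m⁴; J_BC = π(0.0360)⁴/32 = 1.65×10^-7 m⁴; J_CD = π(0.0519)⁴/32 = 7.12×10^-7 m⁴.
θ = (T/G)·Σ L_i/J_i = (36.62/76.8×10⁹)·(0.258/8.95×10^-8 + 0.357/1.65×10^-7 + 0.737/7.12×10^-7) = 2.900×10^-3 rad.

0.00290 rad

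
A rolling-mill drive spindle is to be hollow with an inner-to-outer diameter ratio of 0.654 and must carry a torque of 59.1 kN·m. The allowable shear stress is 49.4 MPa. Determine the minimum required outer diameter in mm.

195 mm

For a hollow shaft with d_i/d_o = 0.654: τ_max = 16T/(π d_o³ (1−k⁴)), so d_o = [16T/(π τ_allow (1−k⁴))]^(1/3) = [16·59100/(π·4.94×10^7·0.8171)]^(1/3) = 0.1954 m.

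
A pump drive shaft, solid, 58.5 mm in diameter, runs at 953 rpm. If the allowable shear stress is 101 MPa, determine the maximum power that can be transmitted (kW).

J = πd⁴/32 = π(0.0585)⁴/32 = 1.150×10^-6 m⁴.
T_max = τ_allow·J/r = 1.01×10^8 × 1.150×10^-6 / 0.0293 = 3970 N·m.
ω = 2π·953/60 = 99.80 rad/s, so P_max = T_max·ω = 3.962×10^5 W.

396 kW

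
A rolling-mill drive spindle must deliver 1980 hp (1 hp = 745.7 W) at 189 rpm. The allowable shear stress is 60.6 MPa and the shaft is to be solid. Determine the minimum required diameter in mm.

184 mm

ω = 2π·189/60 = 19.79 rad/s, so T = P/ω = 1980×745.7 / 19.79 = 74600 N·m.
For a solid shaft τ_max = 16T/(πd³), so d = (16T/(π τ_allow))^(1/3) = (16·74600/(π·6.06×10^7))^(1/3) = 0.1844 m.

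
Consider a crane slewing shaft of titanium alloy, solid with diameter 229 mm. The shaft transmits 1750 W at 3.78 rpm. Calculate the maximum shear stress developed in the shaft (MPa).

ω = 2π·3.78/60 = 0.3958 rad/s, so T = P/ω = 1750 / 0.3958 = 4421 N·m.
J = πd⁴/32 = π(0.229)⁴/32 = 2.700×10^-4 m⁴.
τ_max = T·r/J = 4421 × 0.115 / 2.700×10^-4 = 1.875×10^6 Pa.

1.87 MPa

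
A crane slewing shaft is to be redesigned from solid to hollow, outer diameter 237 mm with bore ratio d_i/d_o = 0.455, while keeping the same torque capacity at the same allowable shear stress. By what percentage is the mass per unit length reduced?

Equal τ_max and T ⇒ the solid shaft needs d_s³ = d_o³(1−k⁴), so d_s = 237·(1−0.455⁴)^(1/3) = 233.6 mm.
Area ratio A_h/A_s = d_o²(1−k²)/d_s² = (1−k²)/(1−k⁴)^(2/3) = 0.8165.
Mass saving = 1 − 0.8165 = 18.4 %.

18.4 %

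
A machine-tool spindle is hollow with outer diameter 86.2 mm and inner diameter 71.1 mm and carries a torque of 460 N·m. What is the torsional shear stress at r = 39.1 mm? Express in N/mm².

J = π(d_o⁴ − d_i⁴)/32 = π(0.0862⁴ − 0.0711⁴)/32 = 2.911×10^-6 m⁴.
Shear stress varies linearly with radius: τ = T·r/J = 460.0 × 0.0391 / 2.911×10^-6 = 6.178×10^6 Pa.

6.18 N/mm²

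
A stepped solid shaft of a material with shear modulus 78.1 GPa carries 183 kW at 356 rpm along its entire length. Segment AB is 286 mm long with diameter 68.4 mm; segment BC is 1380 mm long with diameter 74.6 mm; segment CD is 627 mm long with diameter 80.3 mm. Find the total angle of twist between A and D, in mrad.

46.5 mrad

ω = 2π·356/60 = 37.28 rad/s, so T = P/ω = 183×10³ / 37.28 = 4909 N·m.
J_AB = π(0.0684)⁴/32 = 2.15×10^-6 m⁴; J_BC = π(0.0746)⁴/32 = 3.04×10^-6 m⁴; J_CD = π(0.0803)⁴/32 = 4.08×10^-6 m⁴.
θ = (T/G)·Σ L_i/J_i = (4909/78.1×10⁹)·(0.286/2.15×10^-6 + 1.38/3.04×10^-6 + 0.627/4.08×10^-6) = 0.04655 rad.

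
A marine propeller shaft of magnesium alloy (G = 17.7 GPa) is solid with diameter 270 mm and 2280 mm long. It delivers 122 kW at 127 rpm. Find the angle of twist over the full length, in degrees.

ω = 2π·127/60 = 13.30 rad/s, so T = P/ω = 122×10³ / 13.30 = 9173 N·m.
J = πd⁴/32 = π(0.270)⁴/32 = 5.217×10^-4 m⁴.
θ = T·L/(G·J) = 9173 × 2.28 / (17.7×10⁹ × 5.217×10^-4) = 2.265×10^-3 rad.

0.130°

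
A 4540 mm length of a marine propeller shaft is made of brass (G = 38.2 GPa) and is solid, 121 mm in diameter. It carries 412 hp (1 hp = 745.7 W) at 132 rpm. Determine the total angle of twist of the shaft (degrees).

7.19°

ω = 2π·132/60 = 13.82 rad/s, so T = P/ω = 412×745.7 / 13.82 = 22230 N·m.
J = πd⁴/32 = π(0.121)⁴/32 = 2.104×10^-5 m⁴.
θ = T·L/(G·J) = 22230 × 4.54 / (38.2×10⁹ × 2.104×10^-5) = 0.1255 rad.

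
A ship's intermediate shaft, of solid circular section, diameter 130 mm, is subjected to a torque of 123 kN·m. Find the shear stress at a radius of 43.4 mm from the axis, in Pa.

1.90e8 Pa

J = πd⁴/32 = π(0.130)⁴/32 = 2.804×10^-5 m⁴.
Shear stress varies linearly with radius: τ = T·r/J = 123000 × 0.0434 / 2.804×10^-5 = 1.904×10^8 Pa.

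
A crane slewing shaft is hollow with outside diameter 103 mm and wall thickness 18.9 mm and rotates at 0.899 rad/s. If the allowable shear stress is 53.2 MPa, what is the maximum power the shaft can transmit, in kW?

J = π(d_o⁴ − d_i⁴)/32 = π(0.103⁴ − 0.0652⁴)/32 = 9.276×10^-6 m⁴.
T_max = τ_allow·J/r = 5.32×10^7 × 9.276×10^-6 / 0.0515 = 9582 N·m.
ω = 0.899 rad/s, so P_max = T_max·ω = 8614 W.

8.61 kW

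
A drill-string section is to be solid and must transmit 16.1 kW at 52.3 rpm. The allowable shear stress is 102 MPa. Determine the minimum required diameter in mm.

ω = 2π·52.3/60 = 5.477 rad/s, so T = P/ω = 16.1×10³ / 5.477 = 2940 N·m.
For a solid shaft τ_max = 16T/(πd³), so d = (16T/(π τ_allow))^(1/3) = (16·2940/(π·1.02×10^8))^(1/3) = 0.05275 m.

52.7 mm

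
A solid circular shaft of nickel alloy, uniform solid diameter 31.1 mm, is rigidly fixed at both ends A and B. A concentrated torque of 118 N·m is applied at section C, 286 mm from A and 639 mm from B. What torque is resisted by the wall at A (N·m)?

81.5 N·m

With uniform GJ and both ends fixed, compatibility θ_AC = θ_CB gives T_A·a = T_B·b, together with T_A + T_B = T₀.
T_A = T₀·b/(a+b) = 118.0·639/925.0 = 81.52 N·m; T_B = 36.48 N·m.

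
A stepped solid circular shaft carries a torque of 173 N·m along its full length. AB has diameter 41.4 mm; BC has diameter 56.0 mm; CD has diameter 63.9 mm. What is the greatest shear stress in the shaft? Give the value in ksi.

Under the same torque, τ_max = 16T/(πd³) is largest where d is smallest — segment AB (d = 41.4 mm).
τ_max = 16·173.0/(π·(0.0414)³) = 1.242×10^7 Pa.

1.80 ksi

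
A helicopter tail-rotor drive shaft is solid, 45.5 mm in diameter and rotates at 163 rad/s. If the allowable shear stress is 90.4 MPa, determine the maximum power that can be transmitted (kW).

J = πd⁴/32 = π(0.0455)⁴/32 = 4.208×10^-7 m⁴.
T_max = τ_allow·J/r = 9.04×10^7 × 4.208×10^-7 / 0.0227 = 1672 N·m.
ω = 163 rad/s, so P_max = T_max·ω = 2.725×10^5 W.

273 kW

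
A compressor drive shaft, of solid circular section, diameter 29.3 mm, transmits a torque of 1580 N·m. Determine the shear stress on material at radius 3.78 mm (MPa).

J = πd⁴/32 = π(0.0293)⁴/32 = 7.236×10^-8 m⁴.
Shear stress varies linearly with radius: τ = T·r/J = 1580 × 0.00378 / 7.236×10^-8 = 8.254×10^7 Pa.

82.5 MPa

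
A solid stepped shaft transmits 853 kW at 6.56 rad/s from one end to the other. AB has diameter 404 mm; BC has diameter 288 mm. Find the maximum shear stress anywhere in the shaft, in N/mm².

27.7 N/mm²

ω = 6.56 rad/s, so T = P/ω = 853×10³ / 6.560 = 130000 N·m.
Under the same torque, τ_max = 16T/(πd³) is largest where d is smallest — segment BC (d = 288 mm).
τ_max = 16·130000/(π·(0.288)³) = 2.772×10^7 Pa.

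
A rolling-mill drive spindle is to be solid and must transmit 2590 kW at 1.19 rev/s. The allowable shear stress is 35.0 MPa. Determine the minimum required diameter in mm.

369 mm

ω = 2π·1.19 = 7.477 rad/s, so T = P/ω = 2590×10³ / 7.477 = 346400 N·m.
For a solid shaft τ_max = 16T/(πd³), so d = (16T/(π τ_allow))^(1/3) = (16·346400/(π·3.50×10^7))^(1/3) = 0.3694 m.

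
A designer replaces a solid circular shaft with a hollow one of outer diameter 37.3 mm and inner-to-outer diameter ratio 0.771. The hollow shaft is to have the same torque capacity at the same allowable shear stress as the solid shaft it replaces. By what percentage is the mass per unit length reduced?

45.8 %

Equal τ_max and T ⇒ the solid shaft needs d_s³ = d_o³(1−k⁴), so d_s = 37.3·(1−0.771⁴)^(1/3) = 32.25 mm.
Area ratio A_h/A_s = d_o²(1−k²)/d_s² = (1−k²)/(1−k⁴)^(2/3) = 0.5423.
Mass saving = 1 − 0.5423 = 45.8 %.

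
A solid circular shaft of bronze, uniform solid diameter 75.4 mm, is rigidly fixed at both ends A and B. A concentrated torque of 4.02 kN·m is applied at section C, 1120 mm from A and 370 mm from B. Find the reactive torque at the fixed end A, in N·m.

998 N·m

With uniform GJ and both ends fixed, compatibility θ_AC = θ_CB gives T_A·a = T_B·b, together with T_A + T_B = T₀.
T_A = T₀·b/(a+b) = 4020·370/1490 = 998.3 N·m; T_B = 3022 N·m.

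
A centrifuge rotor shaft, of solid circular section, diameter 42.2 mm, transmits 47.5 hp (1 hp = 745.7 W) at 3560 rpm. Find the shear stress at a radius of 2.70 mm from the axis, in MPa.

ω = 2π·3560/60 = 372.8 rad/s, so T = P/ω = 47.5×745.7 / 372.8 = 95.01 N·m.
J = πd⁴/32 = π(0.0422)⁴/32 = 3.114×10^-7 m⁴.
Shear stress varies linearly with radius: τ = T·r/J = 95.01 × 0.00270 / 3.114×10^-7 = 8.239×10^5 Pa.

0.824 MPa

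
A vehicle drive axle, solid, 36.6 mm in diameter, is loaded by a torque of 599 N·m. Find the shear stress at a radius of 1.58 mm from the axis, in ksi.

0.779 ksi

J = πd⁴/32 = π(0.0366)⁴/32 = 1.762×10^-7 m⁴.
Shear stress varies linearly with radius: τ = T·r/J = 599.0 × 0.00158 / 1.762×10^-7 = 5.372×10^6 Pa.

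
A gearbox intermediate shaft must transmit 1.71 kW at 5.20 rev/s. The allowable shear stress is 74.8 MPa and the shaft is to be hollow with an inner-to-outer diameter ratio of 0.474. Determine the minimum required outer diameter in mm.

15.5 mm

ω = 2π·5.20 = 32.67 rad/s, so T = P/ω = 1.71×10³ / 32.67 = 52.34 N·m.
For a hollow shaft with d_i/d_o = 0.474: τ_max = 16T/(π d_o³ (1−k⁴)), so d_o = [16T/(π τ_allow (1−k⁴))]^(1/3) = [16·52.34/(π·7.48×10^7·0.9495)]^(1/3) = 0.01554 m.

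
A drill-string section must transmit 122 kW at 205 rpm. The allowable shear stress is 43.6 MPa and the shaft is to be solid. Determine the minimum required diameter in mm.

87.2 mm

ω = 2π·205/60 = 21.47 rad/s, so T = P/ω = 122×10³ / 21.47 = 5683 N·m.
For a solid shaft τ_max = 16T/(πd³), so d = (16T/(π τ_allow))^(1/3) = (16·5683/(π·4.36×10^7))^(1/3) = 0.08723 m.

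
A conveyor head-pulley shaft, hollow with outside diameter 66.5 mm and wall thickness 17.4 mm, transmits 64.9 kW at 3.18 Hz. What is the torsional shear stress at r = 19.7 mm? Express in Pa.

3.51e7 Pa

ω = 2π·3.18 = 19.98 rad/s, so T = P/ω = 64.9×10³ / 19.98 = 3248 N·m.
J = π(d_o⁴ − d_i⁴)/32 = π(0.0665⁴ − 0.0317⁴)/32 = 1.821×10^-6 m⁴.
Shear stress varies linearly with radius: τ = T·r/J = 3248 × 0.0197 / 1.821×10^-6 = 3.514×10^7 Pa.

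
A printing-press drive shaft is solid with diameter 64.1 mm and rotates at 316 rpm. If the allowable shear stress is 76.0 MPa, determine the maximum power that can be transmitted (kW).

130 kW

J = πd⁴/32 = π(0.0641)⁴/32 = 1.657×10^-6 m⁴.
T_max = τ_allow·J/r = 7.60×10^7 × 1.657×10^-6 / 0.0320 = 3930 N·m.
ω = 2π·316/60 = 33.09 rad/s, so P_max = T_max·ω = 1.301×10^5 W.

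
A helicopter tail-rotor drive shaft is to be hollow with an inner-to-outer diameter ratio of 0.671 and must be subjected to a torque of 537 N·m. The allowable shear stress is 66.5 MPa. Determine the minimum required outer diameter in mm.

For a hollow shaft with d_i/d_o = 0.671: τ_max = 16T/(π d_o³ (1−k⁴)), so d_o = [16T/(π τ_allow (1−k⁴))]^(1/3) = [16·537.0/(π·6.65×10^7·0.7973)]^(1/3) = 0.03723 m.

37.2 mm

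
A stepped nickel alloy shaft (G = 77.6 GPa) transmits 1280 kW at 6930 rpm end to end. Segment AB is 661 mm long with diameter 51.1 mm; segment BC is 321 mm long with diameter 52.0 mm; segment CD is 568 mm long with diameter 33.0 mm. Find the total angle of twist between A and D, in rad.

0.143 rad

ω = 2π·6930/60 = 725.7 rad/s, so T = P/ω = 1280×10³ / 725.7 = 1764 N·m.
J_AB = π(0.0511)⁴/32 = 6.69×10^-7 m⁴; J_BC = π(0.0520)⁴/32 = 7.18×10^-7 m⁴; J_CD = π(0.0330)⁴/32 = 1.16×10^-7 m⁴.
θ = (T/G)·Σ L_i/J_i = (1764/77.6×10⁹)·(0.661/6.69×10^-7 + 0.321/7.18×10^-7 + 0.568/1.16×10^-7) = 0.1435 rad.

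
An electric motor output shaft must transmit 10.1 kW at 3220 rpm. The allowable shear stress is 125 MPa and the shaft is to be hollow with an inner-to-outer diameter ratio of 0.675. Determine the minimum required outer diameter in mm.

ω = 2π·3220/60 = 337.2 rad/s, so T = P/ω = 10.1×10³ / 337.2 = 29.95 N·m.
For a hollow shaft with d_i/d_o = 0.675: τ_max = 16T/(π d_o³ (1−k⁴)), so d_o = [16T/(π τ_allow (1−k⁴))]^(1/3) = [16·29.95/(π·1.25×10^8·0.7924)]^(1/3) = 0.01155 m.

11.5 mm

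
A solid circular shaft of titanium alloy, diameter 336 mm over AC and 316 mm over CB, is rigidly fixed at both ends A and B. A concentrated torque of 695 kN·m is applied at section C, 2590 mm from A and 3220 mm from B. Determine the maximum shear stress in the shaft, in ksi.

Compatibility: T_A·a/J_AC = T_B·b/J_CB with T_A + T_B = T₀.
J_AC = 1.25×10^-3 m⁴, J_CB = 9.79×10^-4 m⁴, so T_A = T₀·(J_AC/a)/((J_AC/a)+(J_CB/b)) = 426600 N·m, T_B = 268400 N·m.
τ in each portion: τ_AC = 5.73×10^7 Pa, τ_CB = 4.33×10^7 Pa; maximum is in AC.
τ_max = T_AC·r/J = 426600·0.168/1.25×10^-3 = 5.727×10^7 Pa.

8.31 ksi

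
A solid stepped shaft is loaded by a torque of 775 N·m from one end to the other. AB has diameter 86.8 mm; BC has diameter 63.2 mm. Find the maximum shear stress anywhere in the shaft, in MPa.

15.6 MPa

Under the same torque, τ_max = 16T/(πd³) is largest where d is smallest — segment BC (d = 63.2 mm).
τ_max = 16·775.0/(π·(0.0632)³) = 1.564×10^7 Pa.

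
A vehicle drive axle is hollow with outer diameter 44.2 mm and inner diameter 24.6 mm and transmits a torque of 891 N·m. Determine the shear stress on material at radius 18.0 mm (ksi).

6.87 ksi

J = π(d_o⁴ − d_i⁴)/32 = π(0.0442⁴ − 0.0246⁴)/32 = 3.388×10^-7 m⁴.
Shear stress varies linearly with radius: τ = T·r/J = 891.0 × 0.0180 / 3.388×10^-7 = 4.734×10^7 Pa.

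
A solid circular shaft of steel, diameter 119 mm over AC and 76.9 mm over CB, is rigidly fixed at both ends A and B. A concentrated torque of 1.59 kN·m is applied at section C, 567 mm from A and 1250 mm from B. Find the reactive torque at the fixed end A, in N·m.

1470 N·m

Compatibility: T_A·a/J_AC = T_B·b/J_CB with T_A + T_B = T₀.
J_AC = 1.97×10^-5 m⁴, J_CB = 3.43×10^-6 m⁴, so T_A = T₀·(J_AC/a)/((J_AC/a)+(J_CB/b)) = 1473 N·m, T_B = 116.6 N·m.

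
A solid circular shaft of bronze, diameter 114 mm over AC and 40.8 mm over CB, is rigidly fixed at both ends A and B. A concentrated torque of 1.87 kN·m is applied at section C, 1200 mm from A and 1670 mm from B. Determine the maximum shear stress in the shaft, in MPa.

6.35 MPa

Compatibility: T_A·a/J_AC = T_B·b/J_CB with T_A + T_B = T₀.
J_AC = 1.66×10^-5 m⁴, J_CB = 2.72×10^-7 m⁴, so T_A = T₀·(J_AC/a)/((J_AC/a)+(J_CB/b)) = 1848 N·m, T_B = 21.79 N·m.
τ in each portion: τ_AC = 6.35×10^6 Pa, τ_CB = 1.63×10^6 Pa; maximum is in AC.
τ_max = T_AC·r/J = 1848·0.0570/1.66×10^-5 = 6.353×10^6 Pa.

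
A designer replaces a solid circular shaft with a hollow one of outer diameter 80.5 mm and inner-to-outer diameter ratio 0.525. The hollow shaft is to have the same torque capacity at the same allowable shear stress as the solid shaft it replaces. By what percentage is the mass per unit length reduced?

Equal τ_max and T ⇒ the solid shaft needs d_s³ = d_o³(1−k⁴), so d_s = 80.5·(1−0.525⁴)^(1/3) = 78.41 mm.
Area ratio A_h/A_s = d_o²(1−k²)/d_s² = (1−k²)/(1−k⁴)^(2/3) = 0.7636.
Mass saving = 1 − 0.7636 = 23.6 %.

23.6 %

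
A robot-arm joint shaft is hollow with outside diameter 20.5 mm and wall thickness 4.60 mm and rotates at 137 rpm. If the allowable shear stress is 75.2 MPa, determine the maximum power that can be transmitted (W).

J = π(d_o⁴ − d_i⁴)/32 = π(0.0205⁴ − 0.0113⁴)/32 = 1.574×10^-8 m⁴.
T_max = τ_allow·J/r = 7.52×10^7 × 1.574×10^-8 / 0.0103 = 115.5 N·m.
ω = 2π·137/60 = 14.35 rad/s, so P_max = T_max·ω = 1656 W.

1660 W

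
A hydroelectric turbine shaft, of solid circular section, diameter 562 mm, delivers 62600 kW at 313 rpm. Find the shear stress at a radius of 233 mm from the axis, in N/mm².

45.4 N/mm²

ω = 2π·313/60 = 32.78 rad/s, so T = P/ω = 62600×10³ / 32.78 = 1.910e6 N·m.
J = πd⁴/32 = π(0.562)⁴/32 = 9.794×10^-3 m⁴.
Shear stress varies linearly with radius: τ = T·r/J = 1.910e6 × 0.233 / 9.794×10^-3 = 4.544×10^7 Pa.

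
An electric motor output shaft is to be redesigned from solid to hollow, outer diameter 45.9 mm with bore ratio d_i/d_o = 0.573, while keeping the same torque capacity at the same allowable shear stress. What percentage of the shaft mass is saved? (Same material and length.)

27.5 %

Equal τ_max and T ⇒ the solid shaft needs d_s³ = d_o³(1−k⁴), so d_s = 45.9·(1−0.573⁴)^(1/3) = 44.19 mm.
Area ratio A_h/A_s = d_o²(1−k²)/d_s² = (1−k²)/(1−k⁴)^(2/3) = 0.7247.
Mass saving = 1 − 0.7247 = 27.5 %.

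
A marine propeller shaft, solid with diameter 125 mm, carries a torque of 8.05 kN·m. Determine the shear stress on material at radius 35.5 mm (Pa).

1.19e7 Pa

J = πd⁴/32 = π(0.125)⁴/32 = 2.397×10^-5 m⁴.
Shear stress varies linearly with radius: τ = T·r/J = 8050 × 0.0355 / 2.397×10^-5 = 1.192×10^7 Pa.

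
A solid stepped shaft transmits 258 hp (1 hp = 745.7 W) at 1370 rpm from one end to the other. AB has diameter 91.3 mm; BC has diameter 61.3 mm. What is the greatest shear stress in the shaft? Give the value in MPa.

ω = 2π·1370/60 = 143.5 rad/s, so T = P/ω = 258×745.7 / 143.5 = 1341 N·m.
Under the same torque, τ_max = 16T/(πd³) is largest where d is smallest — segment BC (d = 61.3 mm).
τ_max = 16·1341/(π·(0.0613)³) = 2.965×10^7 Pa.

29.6 MPa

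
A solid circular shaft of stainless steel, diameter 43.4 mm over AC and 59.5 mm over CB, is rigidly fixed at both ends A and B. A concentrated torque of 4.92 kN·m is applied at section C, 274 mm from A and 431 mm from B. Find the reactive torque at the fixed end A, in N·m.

Compatibility: T_A·a/J_AC = T_B·b/J_CB with T_A + T_B = T₀.
J_AC = 3.48×10^-7 m⁴, J_CB = 1.23×10^-6 m⁴, so T_A = T₀·(J_AC/a)/((J_AC/a)+(J_CB/b)) = 1516 N·m, T_B = 3404 N·m.

1520 N·m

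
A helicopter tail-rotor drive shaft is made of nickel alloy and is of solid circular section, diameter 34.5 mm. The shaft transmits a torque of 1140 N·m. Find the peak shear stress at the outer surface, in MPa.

141 MPa

J = πd⁴/32 = π(0.0345)⁴/32 = 1.391×10^-7 m⁴.
τ_max = T·r/J = 1140 × 0.0173 / 1.391×10^-7 = 1.414×10^8 Pa.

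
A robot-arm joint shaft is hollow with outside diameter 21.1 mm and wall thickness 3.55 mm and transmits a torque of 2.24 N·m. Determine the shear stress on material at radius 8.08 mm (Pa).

J = π(d_o⁴ − d_i⁴)/32 = π(0.0211⁴ − 0.0140⁴)/32 = 1.569×10^-8 m⁴.
Shear stress varies linearly with radius: τ = T·r/J = 2.240 × 0.00808 / 1.569×10^-8 = 1.154×10^6 Pa.

1.15e6 Pa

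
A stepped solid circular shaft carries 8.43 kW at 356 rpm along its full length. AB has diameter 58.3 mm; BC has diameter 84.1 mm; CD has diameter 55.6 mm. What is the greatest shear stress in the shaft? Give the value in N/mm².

ω = 2π·356/60 = 37.28 rad/s, so T = P/ω = 8.43×10³ / 37.28 = 226.1 N·m.
Under the same torque, τ_max = 16T/(πd³) is largest where d is smallest — segment CD (d = 55.6 mm).
τ_max = 16·226.1/(π·(0.0556)³) = 6.700×10^6 Pa.

6.70 N/mm²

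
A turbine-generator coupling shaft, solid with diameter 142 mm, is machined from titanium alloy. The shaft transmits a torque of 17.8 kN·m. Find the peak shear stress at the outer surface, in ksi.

4.59 ksi

J = πd⁴/32 = π(0.142)⁴/32 = 3.992×10^-5 m⁴.
τ_max = T·r/J = 17800 × 0.0710 / 3.992×10^-5 = 3.166×10^7 Pa.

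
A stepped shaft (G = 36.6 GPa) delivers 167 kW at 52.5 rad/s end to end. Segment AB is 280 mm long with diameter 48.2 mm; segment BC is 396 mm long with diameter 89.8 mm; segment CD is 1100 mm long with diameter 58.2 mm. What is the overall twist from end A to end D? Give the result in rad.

ω = 52.5 rad/s, so T = P/ω = 167×10³ / 52.50 = 3181 N·m.
J_AB = π(0.0482)⁴/32 = 5.30×10^-7 m⁴; J_BC = π(0.0898)⁴/32 = 6.38×10^-6 m⁴; J_CD = π(0.0582)⁴/32 = 1.13×10^-6 m⁴.
θ = (T/G)·Σ L_i/J_i = (3181/36.6×10⁹)·(0.280/5.30×10^-7 + 0.396/6.38×10^-6 + 1.10/1.13×10^-6) = 0.1362 rad.

0.136 rad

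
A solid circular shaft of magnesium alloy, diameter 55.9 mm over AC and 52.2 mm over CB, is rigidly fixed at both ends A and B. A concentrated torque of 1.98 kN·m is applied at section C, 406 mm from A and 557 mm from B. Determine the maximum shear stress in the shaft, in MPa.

37.1 MPa

Compatibility: T_A·a/J_AC = T_B·b/J_CB with T_A + T_B = T₀.
J_AC = 9.59×10^-7 m⁴, J_CB = 7.29×10^-7 m⁴, so T_A = T₀·(J_AC/a)/((J_AC/a)+(J_CB/b)) = 1274 N·m, T_B = 706.1 N·m.
τ in each portion: τ_AC = 3.71×10^7 Pa, τ_CB = 2.53×10^7 Pa; maximum is in AC.
τ_max = T_AC·r/J = 1274·0.0279/9.59×10^-7 = 3.714×10^7 Pa.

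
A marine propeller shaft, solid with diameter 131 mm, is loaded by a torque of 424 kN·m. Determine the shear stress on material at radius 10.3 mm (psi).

J = πd⁴/32 = π(0.131)⁴/32 = 2.891×10^-5 m⁴.
Shear stress varies linearly with radius: τ = T·r/J = 424000 × 0.0103 / 2.891×10^-5 = 1.510×10^8 Pa.

21900 psi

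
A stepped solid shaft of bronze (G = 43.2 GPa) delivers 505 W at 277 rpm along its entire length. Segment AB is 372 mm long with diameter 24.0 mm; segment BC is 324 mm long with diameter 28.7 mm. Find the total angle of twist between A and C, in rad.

ω = 2π·277/60 = 29.01 rad/s, so T = P/ω = 505 / 29.01 = 17.41 N·m.
J_AB = π(0.0240)⁴/32 = 3.26×10^-8 m⁴; J_BC = π(0.0287)⁴/32 = 6.66×10^-8 m⁴.
θ = (T/G)·Σ L_i/J_i = (17.41/43.2×10⁹)·(0.372/3.26×10^-8 + 0.324/6.66×10^-8) = 6.563×10^-3 rad.

0.00656 rad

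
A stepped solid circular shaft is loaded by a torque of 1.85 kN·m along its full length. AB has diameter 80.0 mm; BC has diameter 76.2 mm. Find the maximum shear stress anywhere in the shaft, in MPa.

Under the same torque, τ_max = 16T/(πd³) is largest where d is smallest — segment BC (d = 76.2 mm).
τ_max = 16·1850/(π·(0.0762)³) = 2.129×10^7 Pa.

21.3 MPa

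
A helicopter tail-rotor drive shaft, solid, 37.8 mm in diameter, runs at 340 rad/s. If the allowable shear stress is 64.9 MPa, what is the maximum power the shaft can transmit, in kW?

J = πd⁴/32 = π(0.0378)⁴/32 = 2.004×10^-7 m⁴.
T_max = τ_allow·J/r = 6.49×10^7 × 2.004×10^-7 / 0.0189 = 688.3 N·m.
ω = 340 rad/s, so P_max = T_max·ω = 2.340×10^5 W.

234 kW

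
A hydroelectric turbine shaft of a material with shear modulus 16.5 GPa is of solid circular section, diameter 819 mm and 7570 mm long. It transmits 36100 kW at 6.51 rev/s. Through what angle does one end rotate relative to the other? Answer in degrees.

0.525°

ω = 2π·6.51 = 40.90 rad/s, so T = P/ω = 36100×10³ / 40.90 = 882600 N·m.
J = πd⁴/32 = π(0.819)⁴/32 = 0.04417 m⁴.
θ = T·L/(G·J) = 882600 × 7.57 / (16.5×10⁹ × 0.04417) = 9.167×10^-3 rad.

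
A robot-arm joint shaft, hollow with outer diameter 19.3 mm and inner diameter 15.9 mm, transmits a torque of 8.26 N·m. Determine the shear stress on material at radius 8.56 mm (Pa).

9.62e6 Pa

J = π(d_o⁴ − d_i⁴)/32 = π(0.0193⁴ − 0.0159⁴)/32 = 7.347×10^-9 m⁴.
Shear stress varies linearly with radius: τ = T·r/J = 8.260 × 0.00856 / 7.347×10^-9 = 9.624×10^6 Pa.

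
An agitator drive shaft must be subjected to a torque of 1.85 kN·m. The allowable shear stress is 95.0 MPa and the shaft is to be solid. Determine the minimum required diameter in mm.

For a solid shaft τ_max = 16T/(πd³), so d = (16T/(π τ_allow))^(1/3) = (16·1850/(π·9.50×10^7))^(1/3) = 0.04629 m.

46.3 mm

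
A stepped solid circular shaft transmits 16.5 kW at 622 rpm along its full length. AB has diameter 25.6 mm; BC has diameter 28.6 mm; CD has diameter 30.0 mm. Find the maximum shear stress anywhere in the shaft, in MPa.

76.9 MPa

ω = 2π·622/60 = 65.14 rad/s, so T = P/ω = 16.5×10³ / 65.14 = 253.3 N·m.
Under the same torque, τ_max = 16T/(πd³) is largest where d is smallest — segment AB (d = 25.6 mm).
τ_max = 16·253.3/(π·(0.0256)³) = 7.690×10^7 Pa.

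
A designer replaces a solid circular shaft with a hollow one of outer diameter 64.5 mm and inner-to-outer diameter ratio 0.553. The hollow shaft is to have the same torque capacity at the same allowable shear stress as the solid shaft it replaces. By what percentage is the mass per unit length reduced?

25.9 %

Equal τ_max and T ⇒ the solid shaft needs d_s³ = d_o³(1−k⁴), so d_s = 64.5·(1−0.553⁴)^(1/3) = 62.42 mm.
Area ratio A_h/A_s = d_o²(1−k²)/d_s² = (1−k²)/(1−k⁴)^(2/3) = 0.7412.
Mass saving = 1 − 0.7412 = 25.9 %.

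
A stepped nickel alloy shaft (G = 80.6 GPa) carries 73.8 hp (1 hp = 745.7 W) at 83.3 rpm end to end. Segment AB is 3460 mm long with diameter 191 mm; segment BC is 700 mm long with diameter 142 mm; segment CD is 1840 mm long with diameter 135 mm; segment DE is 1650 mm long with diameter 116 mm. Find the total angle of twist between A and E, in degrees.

0.867°

ω = 2π·83.3/60 = 8.723 rad/s, so T = P/ω = 73.8×745.7 / 8.723 = 6309 N·m.
J_AB = π(0.191)⁴/32 = 1.31×10^-4 m⁴; J_BC = π(0.142)⁴/32 = 3.99×10^-5 m⁴; J_CD = π(0.135)⁴/32 = 3.26×10^-5 m⁴; J_DE = π(0.116)⁴/32 = 1.78×10^-5 m⁴.
θ = (T/G)·Σ L_i/J_i = (6309/80.6×10⁹)·(3.46/1.31×10^-4 + 0.700/3.99×10^-5 + 1.84/3.26×10^-5 + 1.65/1.78×10^-5) = 0.01513 rad.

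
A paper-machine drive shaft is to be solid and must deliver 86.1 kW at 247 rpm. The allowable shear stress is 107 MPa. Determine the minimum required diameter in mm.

ω = 2π·247/60 = 25.87 rad/s, so T = P/ω = 86.1×10³ / 25.87 = 3329 N·m.
For a solid shaft τ_max = 16T/(πd³), so d = (16T/(π τ_allow))^(1/3) = (16·3329/(π·1.07×10^8))^(1/3) = 0.05411 m.

54.1 mm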